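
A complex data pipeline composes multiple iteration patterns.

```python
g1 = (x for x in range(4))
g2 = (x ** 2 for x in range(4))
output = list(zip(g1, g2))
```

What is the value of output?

Step 1: g1 produces [0, 1, 2, 3].
Step 2: g2 produces [0, 1, 4, 9].
Step 3: zip pairs them: [(0, 0), (1, 1), (2, 4), (3, 9)].
Therefore output = [(0, 0), (1, 1), (2, 4), (3, 9)].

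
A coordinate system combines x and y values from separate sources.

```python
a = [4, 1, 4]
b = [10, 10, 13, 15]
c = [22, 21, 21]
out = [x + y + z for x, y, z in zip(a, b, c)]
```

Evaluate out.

Step 1: zip three lists (truncates to shortest, len=3):
  4 + 10 + 22 = 36
  1 + 10 + 21 = 32
  4 + 13 + 21 = 38
Therefore out = [36, 32, 38].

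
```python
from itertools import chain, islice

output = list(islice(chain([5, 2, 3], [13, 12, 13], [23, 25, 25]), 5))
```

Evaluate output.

Step 1: chain([5, 2, 3], [13, 12, 13], [23, 25, 25]) = [5, 2, 3, 13, 12, 13, 23, 25, 25].
Step 2: islice takes first 5 elements: [5, 2, 3, 13, 12].
Therefore output = [5, 2, 3, 13, 12].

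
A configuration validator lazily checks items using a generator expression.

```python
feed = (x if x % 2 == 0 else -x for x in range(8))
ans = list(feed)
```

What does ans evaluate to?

Step 1: For each x in range(8), yield x if even, else -x:
  x=0: even, yield 0
  x=1: odd, yield -1
  x=2: even, yield 2
  x=3: odd, yield -3
  x=4: even, yield 4
  x=5: odd, yield -5
  x=6: even, yield 6
  x=7: odd, yield -7
Therefore ans = [0, -1, 2, -3, 4, -5, 6, -7].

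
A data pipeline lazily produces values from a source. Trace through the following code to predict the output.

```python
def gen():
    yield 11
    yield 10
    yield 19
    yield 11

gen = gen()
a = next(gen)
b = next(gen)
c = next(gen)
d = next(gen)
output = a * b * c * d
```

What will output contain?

Step 1: Create generator and consume all values:
  a = next(gen) = 11
  b = next(gen) = 10
  c = next(gen) = 19
  d = next(gen) = 11
Step 2: output = 11 * 10 * 19 * 11 = 22990.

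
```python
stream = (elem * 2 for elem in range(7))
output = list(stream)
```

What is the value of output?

Step 1: For each elem in range(7), compute elem*2:
  elem=0: 0*2 = 0
  elem=1: 1*2 = 2
  elem=2: 2*2 = 4
  elem=3: 3*2 = 6
  elem=4: 4*2 = 8
  elem=5: 5*2 = 10
  elem=6: 6*2 = 12
Therefore output = [0, 2, 4, 6, 8, 10, 12].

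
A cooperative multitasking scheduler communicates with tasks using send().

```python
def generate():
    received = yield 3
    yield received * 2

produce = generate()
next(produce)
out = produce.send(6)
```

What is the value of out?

Step 1: next(produce) advances to first yield, producing 3.
Step 2: send(6) resumes, received = 6.
Step 3: yield received * 2 = 6 * 2 = 12.
Therefore out = 12.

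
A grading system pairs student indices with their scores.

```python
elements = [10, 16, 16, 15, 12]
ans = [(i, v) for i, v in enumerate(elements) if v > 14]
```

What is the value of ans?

Step 1: Filter enumerate([10, 16, 16, 15, 12]) keeping v > 14:
  (0, 10): 10 <= 14, excluded
  (1, 16): 16 > 14, included
  (2, 16): 16 > 14, included
  (3, 15): 15 > 14, included
  (4, 12): 12 <= 14, excluded
Therefore ans = [(1, 16), (2, 16), (3, 15)].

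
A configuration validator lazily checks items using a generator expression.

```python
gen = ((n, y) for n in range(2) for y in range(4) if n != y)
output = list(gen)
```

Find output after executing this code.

Step 1: Nested generator over range(2) x range(4) where n != y:
  (0, 0): excluded (n == y)
  (0, 1): included
  (0, 2): included
  (0, 3): included
  (1, 0): included
  (1, 1): excluded (n == y)
  (1, 2): included
  (1, 3): included
Therefore output = [(0, 1), (0, 2), (0, 3), (1, 0), (1, 2), (1, 3)].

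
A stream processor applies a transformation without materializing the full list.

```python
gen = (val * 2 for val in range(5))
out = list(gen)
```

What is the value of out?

Step 1: For each val in range(5), compute val*2:
  val=0: 0*2 = 0
  val=1: 1*2 = 2
  val=2: 2*2 = 4
  val=3: 3*2 = 6
  val=4: 4*2 = 8
Therefore out = [0, 2, 4, 6, 8].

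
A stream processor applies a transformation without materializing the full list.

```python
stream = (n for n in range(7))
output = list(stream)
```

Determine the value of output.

Step 1: Generator expression iterates range(7): [0, 1, 2, 3, 4, 5, 6].
Step 2: list() collects all values.
Therefore output = [0, 1, 2, 3, 4, 5, 6].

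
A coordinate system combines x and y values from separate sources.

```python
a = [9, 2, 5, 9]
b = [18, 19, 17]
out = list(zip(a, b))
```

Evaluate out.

Step 1: zip stops at shortest (len(a)=4, len(b)=3):
  Index 0: (9, 18)
  Index 1: (2, 19)
  Index 2: (5, 17)
Step 2: Last element of a (9) has no pair, dropped.
Therefore out = [(9, 18), (2, 19), (5, 17)].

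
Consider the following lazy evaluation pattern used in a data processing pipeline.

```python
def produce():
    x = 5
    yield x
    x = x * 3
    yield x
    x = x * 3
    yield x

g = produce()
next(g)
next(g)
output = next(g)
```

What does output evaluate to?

Step 1: Trace through generator execution:
  Yield 1: x starts at 5, yield 5
  Yield 2: x = 5 * 3 = 15, yield 15
  Yield 3: x = 15 * 3 = 45, yield 45
Step 2: First next() gets 5, second next() gets the second value, third next() yields 45.
Therefore output = 45.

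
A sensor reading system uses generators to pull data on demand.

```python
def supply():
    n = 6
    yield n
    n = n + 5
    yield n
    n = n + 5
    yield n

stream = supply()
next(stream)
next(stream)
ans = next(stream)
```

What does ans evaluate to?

Step 1: Trace through generator execution:
  Yield 1: n starts at 6, yield 6
  Yield 2: n = 6 + 5 = 11, yield 11
  Yield 3: n = 11 + 5 = 16, yield 16
Step 2: First next() gets 6, second next() gets the second value, third next() yields 16.
Therefore ans = 16.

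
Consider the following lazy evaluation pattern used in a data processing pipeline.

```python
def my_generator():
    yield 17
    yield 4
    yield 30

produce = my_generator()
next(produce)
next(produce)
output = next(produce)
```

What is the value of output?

Step 1: my_generator() creates a generator.
Step 2: next(produce) yields 17 (consumed and discarded).
Step 3: next(produce) yields 4 (consumed and discarded).
Step 4: next(produce) yields 30, assigned to output.
Therefore output = 30.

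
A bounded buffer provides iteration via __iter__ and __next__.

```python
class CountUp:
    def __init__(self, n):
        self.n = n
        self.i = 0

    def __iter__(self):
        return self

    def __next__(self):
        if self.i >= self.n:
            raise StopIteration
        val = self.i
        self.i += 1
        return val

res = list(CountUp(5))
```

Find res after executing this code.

Step 1: CountUp(5) creates an iterator counting 0 to 4.
Step 2: list() consumes all values: [0, 1, 2, 3, 4].
Therefore res = [0, 1, 2, 3, 4].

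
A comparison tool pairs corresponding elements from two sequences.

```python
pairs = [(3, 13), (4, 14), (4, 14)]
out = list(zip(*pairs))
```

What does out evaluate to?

Step 1: zip(*pairs) transposes: unzips [(3, 13), (4, 14), (4, 14)] into separate sequences.
Step 2: First elements: (3, 4, 4), second elements: (13, 14, 14).
Therefore out = [(3, 4, 4), (13, 14, 14)].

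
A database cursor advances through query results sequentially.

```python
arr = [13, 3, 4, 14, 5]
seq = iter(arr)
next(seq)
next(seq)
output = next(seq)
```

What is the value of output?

Step 1: Create iterator over [13, 3, 4, 14, 5].
Step 2: next() consumes 13.
Step 3: next() consumes 3.
Step 4: next() returns 4.
Therefore output = 4.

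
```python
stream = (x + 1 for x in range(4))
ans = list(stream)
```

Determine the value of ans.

Step 1: For each x in range(4), compute x+1:
  x=0: 0+1 = 1
  x=1: 1+1 = 2
  x=2: 2+1 = 3
  x=3: 3+1 = 4
Therefore ans = [1, 2, 3, 4].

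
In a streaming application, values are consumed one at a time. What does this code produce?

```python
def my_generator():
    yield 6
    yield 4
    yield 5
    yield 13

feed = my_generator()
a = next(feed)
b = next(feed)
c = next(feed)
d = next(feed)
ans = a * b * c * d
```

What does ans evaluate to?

Step 1: Create generator and consume all values:
  a = next(feed) = 6
  b = next(feed) = 4
  c = next(feed) = 5
  d = next(feed) = 13
Step 2: ans = 6 * 4 * 5 * 13 = 1560.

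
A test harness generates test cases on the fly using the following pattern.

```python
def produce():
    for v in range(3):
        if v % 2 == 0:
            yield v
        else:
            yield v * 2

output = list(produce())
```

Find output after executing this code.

Step 1: For each v in range(3), yield v if even, else v*2:
  v=0 (even): yield 0
  v=1 (odd): yield 1*2 = 2
  v=2 (even): yield 2
Therefore output = [0, 2, 2].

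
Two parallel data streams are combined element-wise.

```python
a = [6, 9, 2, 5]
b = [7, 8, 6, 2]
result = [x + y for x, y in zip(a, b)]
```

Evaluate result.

Step 1: Add corresponding elements:
  6 + 7 = 13
  9 + 8 = 17
  2 + 6 = 8
  5 + 2 = 7
Therefore result = [13, 17, 8, 7].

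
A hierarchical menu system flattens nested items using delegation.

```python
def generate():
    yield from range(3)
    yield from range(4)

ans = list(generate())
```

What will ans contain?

Step 1: Trace yields in order:
  yield 0
  yield 1
  yield 2
  yield 0
  yield 1
  yield 2
  yield 3
Therefore ans = [0, 1, 2, 0, 1, 2, 3].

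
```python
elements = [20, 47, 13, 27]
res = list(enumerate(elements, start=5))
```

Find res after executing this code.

Step 1: enumerate with start=5:
  (5, 20)
  (6, 47)
  (7, 13)
  (8, 27)
Therefore res = [(5, 20), (6, 47), (7, 13), (8, 27)].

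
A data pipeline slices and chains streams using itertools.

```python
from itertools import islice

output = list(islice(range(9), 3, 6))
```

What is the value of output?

Step 1: islice(range(9), 3, 6) takes elements at indices [3, 6).
Step 2: Elements: [3, 4, 5].
Therefore output = [3, 4, 5].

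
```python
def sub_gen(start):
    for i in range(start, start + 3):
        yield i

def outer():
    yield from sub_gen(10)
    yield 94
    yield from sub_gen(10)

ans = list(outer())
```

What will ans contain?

Step 1: outer() delegates to sub_gen(10):
  yield 10
  yield 11
  yield 12
Step 2: yield 94
Step 3: Delegates to sub_gen(10):
  yield 10
  yield 11
  yield 12
Therefore ans = [10, 11, 12, 94, 10, 11, 12].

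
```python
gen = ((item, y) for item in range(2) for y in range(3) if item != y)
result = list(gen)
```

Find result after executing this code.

Step 1: Nested generator over range(2) x range(3) where item != y:
  (0, 0): excluded (item == y)
  (0, 1): included
  (0, 2): included
  (1, 0): included
  (1, 1): excluded (item == y)
  (1, 2): included
Therefore result = [(0, 1), (0, 2), (1, 0), (1, 2)].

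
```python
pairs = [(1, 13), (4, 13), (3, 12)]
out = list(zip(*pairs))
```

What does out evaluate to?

Step 1: zip(*pairs) transposes: unzips [(1, 13), (4, 13), (3, 12)] into separate sequences.
Step 2: First elements: (1, 4, 3), second elements: (13, 13, 12).
Therefore out = [(1, 4, 3), (13, 13, 12)].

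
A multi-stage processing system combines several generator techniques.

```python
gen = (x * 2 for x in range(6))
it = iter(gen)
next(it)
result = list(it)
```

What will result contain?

Step 1: Generator produces [0, 2, 4, 6, 8, 10].
Step 2: next(it) consumes first element (0).
Step 3: list(it) collects remaining: [2, 4, 6, 8, 10].
Therefore result = [2, 4, 6, 8, 10].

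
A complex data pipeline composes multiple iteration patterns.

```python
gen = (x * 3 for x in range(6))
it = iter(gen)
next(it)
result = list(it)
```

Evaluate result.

Step 1: Generator produces [0, 3, 6, 9, 12, 15].
Step 2: next(it) consumes first element (0).
Step 3: list(it) collects remaining: [3, 6, 9, 12, 15].
Therefore result = [3, 6, 9, 12, 15].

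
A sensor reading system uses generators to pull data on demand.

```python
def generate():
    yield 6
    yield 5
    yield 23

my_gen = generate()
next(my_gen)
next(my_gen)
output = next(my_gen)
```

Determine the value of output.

Step 1: generate() creates a generator.
Step 2: next(my_gen) yields 6 (consumed and discarded).
Step 3: next(my_gen) yields 5 (consumed and discarded).
Step 4: next(my_gen) yields 23, assigned to output.
Therefore output = 23.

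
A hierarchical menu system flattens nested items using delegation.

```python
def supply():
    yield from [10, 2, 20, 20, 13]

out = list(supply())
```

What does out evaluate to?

Step 1: yield from delegates to the iterable, yielding each element.
Step 2: Collected values: [10, 2, 20, 20, 13].
Therefore out = [10, 2, 20, 20, 13].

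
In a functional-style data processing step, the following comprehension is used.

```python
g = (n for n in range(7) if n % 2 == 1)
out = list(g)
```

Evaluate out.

Step 1: Filter range(7) keeping only odd values:
  n=0: even, excluded
  n=1: odd, included
  n=2: even, excluded
  n=3: odd, included
  n=4: even, excluded
  n=5: odd, included
  n=6: even, excluded
Therefore out = [1, 3, 5].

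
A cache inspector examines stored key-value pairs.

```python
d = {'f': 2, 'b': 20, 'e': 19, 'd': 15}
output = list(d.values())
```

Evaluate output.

Step 1: d.values() returns the dictionary values in insertion order.
Therefore output = [2, 20, 19, 15].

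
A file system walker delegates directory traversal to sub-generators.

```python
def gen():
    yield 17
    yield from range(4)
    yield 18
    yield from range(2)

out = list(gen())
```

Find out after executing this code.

Step 1: Trace yields in order:
  yield 17
  yield 0
  yield 1
  yield 2
  yield 3
  yield 18
  yield 0
  yield 1
Therefore out = [17, 0, 1, 2, 3, 18, 0, 1].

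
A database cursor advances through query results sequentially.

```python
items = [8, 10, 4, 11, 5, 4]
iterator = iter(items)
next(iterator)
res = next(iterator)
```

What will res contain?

Step 1: Create iterator over [8, 10, 4, 11, 5, 4].
Step 2: next() consumes 8.
Step 3: next() returns 10.
Therefore res = 10.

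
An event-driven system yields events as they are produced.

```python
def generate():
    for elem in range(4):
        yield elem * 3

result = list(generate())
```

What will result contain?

Step 1: For each elem in range(4), yield elem * 3:
  elem=0: yield 0 * 3 = 0
  elem=1: yield 1 * 3 = 3
  elem=2: yield 2 * 3 = 6
  elem=3: yield 3 * 3 = 9
Therefore result = [0, 3, 6, 9].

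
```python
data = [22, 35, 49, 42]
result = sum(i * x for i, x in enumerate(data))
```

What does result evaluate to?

Step 1: Compute i * x for each (i, x) in enumerate([22, 35, 49, 42]):
  i=0, x=22: 0*22 = 0
  i=1, x=35: 1*35 = 35
  i=2, x=49: 2*49 = 98
  i=3, x=42: 3*42 = 126
Step 2: sum = 0 + 35 + 98 + 126 = 259.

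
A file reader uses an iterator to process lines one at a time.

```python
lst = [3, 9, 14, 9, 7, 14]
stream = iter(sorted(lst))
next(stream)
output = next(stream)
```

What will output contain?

Step 1: sorted([3, 9, 14, 9, 7, 14]) = [3, 7, 9, 9, 14, 14].
Step 2: Create iterator and skip 1 elements.
Step 3: next() returns 7.
Therefore output = 7.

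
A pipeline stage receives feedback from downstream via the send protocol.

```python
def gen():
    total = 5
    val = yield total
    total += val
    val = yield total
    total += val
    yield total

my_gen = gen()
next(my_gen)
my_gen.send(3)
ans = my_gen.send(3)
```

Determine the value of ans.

Step 1: next() -> yield total=5.
Step 2: send(3) -> val=3, total = 5+3 = 8, yield 8.
Step 3: send(3) -> val=3, total = 8+3 = 11, yield 11.
Therefore ans = 11.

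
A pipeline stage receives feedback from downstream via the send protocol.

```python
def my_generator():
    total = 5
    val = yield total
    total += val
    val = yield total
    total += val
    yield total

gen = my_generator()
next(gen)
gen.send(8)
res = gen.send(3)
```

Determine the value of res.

Step 1: next() -> yield total=5.
Step 2: send(8) -> val=8, total = 5+8 = 13, yield 13.
Step 3: send(3) -> val=3, total = 13+3 = 16, yield 16.
Therefore res = 16.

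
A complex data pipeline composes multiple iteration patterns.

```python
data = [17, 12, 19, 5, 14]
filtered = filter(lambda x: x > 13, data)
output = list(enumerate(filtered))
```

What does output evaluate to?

Step 1: Filter [17, 12, 19, 5, 14] for > 13: [17, 19, 14].
Step 2: enumerate re-indexes from 0: [(0, 17), (1, 19), (2, 14)].
Therefore output = [(0, 17), (1, 19), (2, 14)].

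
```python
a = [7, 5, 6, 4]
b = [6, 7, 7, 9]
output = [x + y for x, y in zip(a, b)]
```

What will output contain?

Step 1: Add corresponding elements:
  7 + 6 = 13
  5 + 7 = 12
  6 + 7 = 13
  4 + 9 = 13
Therefore output = [13, 12, 13, 13].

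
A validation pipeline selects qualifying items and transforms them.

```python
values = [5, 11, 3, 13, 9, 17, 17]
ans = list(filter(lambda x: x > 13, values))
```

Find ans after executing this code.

Step 1: Filter elements > 13:
  5: removed
  11: removed
  3: removed
  13: removed
  9: removed
  17: kept
  17: kept
Therefore ans = [17, 17].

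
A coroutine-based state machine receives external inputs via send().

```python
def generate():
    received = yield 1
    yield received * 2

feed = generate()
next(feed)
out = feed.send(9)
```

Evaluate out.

Step 1: next(feed) advances to first yield, producing 1.
Step 2: send(9) resumes, received = 9.
Step 3: yield received * 2 = 9 * 2 = 18.
Therefore out = 18.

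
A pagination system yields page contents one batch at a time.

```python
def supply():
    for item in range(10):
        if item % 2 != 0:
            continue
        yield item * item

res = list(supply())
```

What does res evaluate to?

Step 1: Only yield item**2 when item is divisible by 2:
  item=0: 0 % 2 == 0, yield 0**2 = 0
  item=2: 2 % 2 == 0, yield 2**2 = 4
  item=4: 4 % 2 == 0, yield 4**2 = 16
  item=6: 6 % 2 == 0, yield 6**2 = 36
  item=8: 8 % 2 == 0, yield 8**2 = 64
Therefore res = [0, 4, 16, 36, 64].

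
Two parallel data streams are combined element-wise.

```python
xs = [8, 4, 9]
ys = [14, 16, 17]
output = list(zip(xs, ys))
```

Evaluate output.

Step 1: zip pairs elements at same index:
  Index 0: (8, 14)
  Index 1: (4, 16)
  Index 2: (9, 17)
Therefore output = [(8, 14), (4, 16), (9, 17)].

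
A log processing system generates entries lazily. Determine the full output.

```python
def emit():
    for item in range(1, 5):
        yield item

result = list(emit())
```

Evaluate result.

Step 1: The generator yields each value from range(1, 5).
Step 2: list() consumes all yields: [1, 2, 3, 4].
Therefore result = [1, 2, 3, 4].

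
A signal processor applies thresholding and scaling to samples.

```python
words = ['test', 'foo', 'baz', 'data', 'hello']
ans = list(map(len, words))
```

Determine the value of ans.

Step 1: Map len() to each word:
  'test' -> 4
  'foo' -> 3
  'baz' -> 3
  'data' -> 4
  'hello' -> 5
Therefore ans = [4, 3, 3, 4, 5].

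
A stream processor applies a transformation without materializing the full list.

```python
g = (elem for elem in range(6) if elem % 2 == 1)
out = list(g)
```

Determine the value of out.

Step 1: Filter range(6) keeping only odd values:
  elem=0: even, excluded
  elem=1: odd, included
  elem=2: even, excluded
  elem=3: odd, included
  elem=4: even, excluded
  elem=5: odd, included
Therefore out = [1, 3, 5].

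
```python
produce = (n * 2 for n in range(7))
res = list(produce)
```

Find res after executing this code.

Step 1: For each n in range(7), compute n*2:
  n=0: 0*2 = 0
  n=1: 1*2 = 2
  n=2: 2*2 = 4
  n=3: 3*2 = 6
  n=4: 4*2 = 8
  n=5: 5*2 = 10
  n=6: 6*2 = 12
Therefore res = [0, 2, 4, 6, 8, 10, 12].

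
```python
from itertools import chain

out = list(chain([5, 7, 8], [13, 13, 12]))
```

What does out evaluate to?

Step 1: chain() concatenates iterables: [5, 7, 8] + [13, 13, 12].
Therefore out = [5, 7, 8, 13, 13, 12].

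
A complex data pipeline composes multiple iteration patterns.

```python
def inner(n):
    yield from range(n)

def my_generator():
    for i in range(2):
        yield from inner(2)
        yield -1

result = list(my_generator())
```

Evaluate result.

Step 1: For each i in range(2):
  i=0: yield from inner(2) -> [0, 1], then yield -1
  i=1: yield from inner(2) -> [0, 1], then yield -1
Therefore result = [0, 1, -1, 0, 1, -1].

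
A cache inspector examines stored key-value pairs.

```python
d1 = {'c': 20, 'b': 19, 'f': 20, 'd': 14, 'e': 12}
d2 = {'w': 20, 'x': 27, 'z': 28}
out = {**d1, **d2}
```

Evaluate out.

Step 1: Merge d1 and d2 (d2 values override on key conflicts).
Step 2: d1 has keys ['c', 'b', 'f', 'd', 'e'], d2 has keys ['w', 'x', 'z'].
Therefore out = {'c': 20, 'b': 19, 'f': 20, 'd': 14, 'e': 12, 'w': 20, 'x': 27, 'z': 28}.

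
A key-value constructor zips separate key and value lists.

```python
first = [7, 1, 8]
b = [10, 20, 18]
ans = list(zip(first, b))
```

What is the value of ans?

Step 1: zip pairs elements at same index:
  Index 0: (7, 10)
  Index 1: (1, 20)
  Index 2: (8, 18)
Therefore ans = [(7, 10), (1, 20), (8, 18)].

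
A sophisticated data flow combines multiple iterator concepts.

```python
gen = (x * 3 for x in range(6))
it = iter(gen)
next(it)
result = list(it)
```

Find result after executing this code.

Step 1: Generator produces [0, 3, 6, 9, 12, 15].
Step 2: next(it) consumes first element (0).
Step 3: list(it) collects remaining: [3, 6, 9, 12, 15].
Therefore result = [3, 6, 9, 12, 15].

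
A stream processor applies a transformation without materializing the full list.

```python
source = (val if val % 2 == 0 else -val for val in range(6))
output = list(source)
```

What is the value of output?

Step 1: For each val in range(6), yield val if even, else -val:
  val=0: even, yield 0
  val=1: odd, yield -1
  val=2: even, yield 2
  val=3: odd, yield -3
  val=4: even, yield 4
  val=5: odd, yield -5
Therefore output = [0, -1, 2, -3, 4, -5].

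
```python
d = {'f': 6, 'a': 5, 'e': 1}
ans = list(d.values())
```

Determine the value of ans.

Step 1: d.values() returns the dictionary values in insertion order.
Therefore ans = [6, 5, 1].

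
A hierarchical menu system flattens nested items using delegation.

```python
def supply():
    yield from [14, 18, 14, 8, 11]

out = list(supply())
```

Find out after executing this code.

Step 1: yield from delegates to the iterable, yielding each element.
Step 2: Collected values: [14, 18, 14, 8, 11].
Therefore out = [14, 18, 14, 8, 11].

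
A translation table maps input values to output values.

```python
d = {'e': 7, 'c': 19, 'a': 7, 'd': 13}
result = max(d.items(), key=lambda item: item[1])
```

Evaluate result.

Step 1: Find item with maximum value:
  ('e', 7)
  ('c', 19)
  ('a', 7)
  ('d', 13)
Step 2: Maximum value is 19 at key 'c'.
Therefore result = ('c', 19).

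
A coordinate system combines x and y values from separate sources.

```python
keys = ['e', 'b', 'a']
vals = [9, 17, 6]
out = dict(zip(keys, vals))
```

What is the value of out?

Step 1: zip pairs keys with values:
  'e' -> 9
  'b' -> 17
  'a' -> 6
Therefore out = {'e': 9, 'b': 17, 'a': 6}.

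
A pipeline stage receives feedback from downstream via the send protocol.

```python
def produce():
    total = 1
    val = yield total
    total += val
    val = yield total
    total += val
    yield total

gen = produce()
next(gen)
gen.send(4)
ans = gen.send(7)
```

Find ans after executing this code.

Step 1: next() -> yield total=1.
Step 2: send(4) -> val=4, total = 1+4 = 5, yield 5.
Step 3: send(7) -> val=7, total = 5+7 = 12, yield 12.
Therefore ans = 12.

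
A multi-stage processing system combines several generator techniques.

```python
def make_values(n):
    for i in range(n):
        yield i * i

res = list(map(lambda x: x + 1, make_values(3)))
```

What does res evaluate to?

Step 1: make_values(3) yields squares: [0, 1, 4].
Step 2: map adds 1 to each: [1, 2, 5].
Therefore res = [1, 2, 5].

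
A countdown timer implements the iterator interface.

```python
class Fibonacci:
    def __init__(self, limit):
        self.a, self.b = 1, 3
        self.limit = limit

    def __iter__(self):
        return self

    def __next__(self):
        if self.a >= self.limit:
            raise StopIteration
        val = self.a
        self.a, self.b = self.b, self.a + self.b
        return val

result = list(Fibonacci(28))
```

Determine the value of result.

Step 1: Fibonacci-like sequence (a=1, b=3) until >= 28:
  Yield 1, then a,b = 3,4
  Yield 3, then a,b = 4,7
  Yield 4, then a,b = 7,11
  Yield 7, then a,b = 11,18
  Yield 11, then a,b = 18,29
  Yield 18, then a,b = 29,47
Step 2: 29 >= 28, stop.
Therefore result = [1, 3, 4, 7, 11, 18].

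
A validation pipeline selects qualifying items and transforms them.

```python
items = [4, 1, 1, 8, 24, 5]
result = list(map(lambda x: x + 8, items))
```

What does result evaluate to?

Step 1: Apply lambda x: x + 8 to each element:
  4 -> 12
  1 -> 9
  1 -> 9
  8 -> 16
  24 -> 32
  5 -> 13
Therefore result = [12, 9, 9, 16, 32, 13].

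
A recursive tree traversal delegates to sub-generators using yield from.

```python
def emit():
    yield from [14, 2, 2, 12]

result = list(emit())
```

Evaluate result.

Step 1: yield from delegates to the iterable, yielding each element.
Step 2: Collected values: [14, 2, 2, 12].
Therefore result = [14, 2, 2, 12].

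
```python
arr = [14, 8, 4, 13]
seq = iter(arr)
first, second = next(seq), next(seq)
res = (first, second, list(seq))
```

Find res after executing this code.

Step 1: Create iterator over [14, 8, 4, 13].
Step 2: first = 14, second = 8.
Step 3: Remaining elements: [4, 13].
Therefore res = (14, 8, [4, 13]).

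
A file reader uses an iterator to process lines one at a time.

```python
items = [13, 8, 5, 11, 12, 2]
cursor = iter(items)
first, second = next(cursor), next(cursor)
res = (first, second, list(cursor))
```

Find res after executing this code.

Step 1: Create iterator over [13, 8, 5, 11, 12, 2].
Step 2: first = 13, second = 8.
Step 3: Remaining elements: [5, 11, 12, 2].
Therefore res = (13, 8, [5, 11, 12, 2]).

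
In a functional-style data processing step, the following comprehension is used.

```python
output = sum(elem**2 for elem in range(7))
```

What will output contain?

Step 1: Compute elem**2 for each elem in range(7):
  elem=0: 0**2 = 0
  elem=1: 1**2 = 1
  elem=2: 2**2 = 4
  elem=3: 3**2 = 9
  elem=4: 4**2 = 16
  elem=5: 5**2 = 25
  elem=6: 6**2 = 36
Step 2: sum = 0 + 1 + 4 + 9 + 16 + 25 + 36 = 91.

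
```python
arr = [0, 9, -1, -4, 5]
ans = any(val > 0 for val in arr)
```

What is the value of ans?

Step 1: Check val > 0 for each element in [0, 9, -1, -4, 5]:
  0 > 0: False
  9 > 0: True
  -1 > 0: False
  -4 > 0: False
  5 > 0: True
Step 2: any() returns True.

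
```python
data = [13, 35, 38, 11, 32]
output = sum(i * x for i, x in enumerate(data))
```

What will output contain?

Step 1: Compute i * x for each (i, x) in enumerate([13, 35, 38, 11, 32]):
  i=0, x=13: 0*13 = 0
  i=1, x=35: 1*35 = 35
  i=2, x=38: 2*38 = 76
  i=3, x=11: 3*11 = 33
  i=4, x=32: 4*32 = 128
Step 2: sum = 0 + 35 + 76 + 33 + 128 = 272.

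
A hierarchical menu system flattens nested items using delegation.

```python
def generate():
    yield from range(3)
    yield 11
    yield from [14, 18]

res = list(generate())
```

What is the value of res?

Step 1: Trace yields in order:
  yield 0
  yield 1
  yield 2
  yield 11
  yield 14
  yield 18
Therefore res = [0, 1, 2, 11, 14, 18].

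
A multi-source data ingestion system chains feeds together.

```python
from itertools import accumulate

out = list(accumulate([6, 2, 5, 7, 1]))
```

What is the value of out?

Step 1: accumulate computes running sums:
  + 6 = 6
  + 2 = 8
  + 5 = 13
  + 7 = 20
  + 1 = 21
Therefore out = [6, 8, 13, 20, 21].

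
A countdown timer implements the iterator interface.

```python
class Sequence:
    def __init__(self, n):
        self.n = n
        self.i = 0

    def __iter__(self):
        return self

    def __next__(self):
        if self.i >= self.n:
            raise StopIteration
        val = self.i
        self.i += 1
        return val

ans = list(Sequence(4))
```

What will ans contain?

Step 1: Sequence(4) creates an iterator counting 0 to 3.
Step 2: list() consumes all values: [0, 1, 2, 3].
Therefore ans = [0, 1, 2, 3].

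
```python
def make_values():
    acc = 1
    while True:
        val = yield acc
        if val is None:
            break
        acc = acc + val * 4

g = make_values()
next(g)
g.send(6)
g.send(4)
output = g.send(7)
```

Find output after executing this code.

Step 1: next() -> yield acc=1.
Step 2: send(6) -> val=6, acc = 1 + 6*4 = 25, yield 25.
Step 3: send(4) -> val=4, acc = 25 + 4*4 = 41, yield 41.
Step 4: send(7) -> val=7, acc = 41 + 7*4 = 69, yield 69.
Therefore output = 69.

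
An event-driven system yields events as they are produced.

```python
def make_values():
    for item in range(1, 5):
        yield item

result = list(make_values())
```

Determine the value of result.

Step 1: The generator yields each value from range(1, 5).
Step 2: list() consumes all yields: [1, 2, 3, 4].
Therefore result = [1, 2, 3, 4].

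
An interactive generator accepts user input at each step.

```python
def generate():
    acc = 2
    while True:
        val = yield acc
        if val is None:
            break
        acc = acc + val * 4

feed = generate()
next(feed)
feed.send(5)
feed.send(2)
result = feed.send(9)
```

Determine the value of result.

Step 1: next() -> yield acc=2.
Step 2: send(5) -> val=5, acc = 2 + 5*4 = 22, yield 22.
Step 3: send(2) -> val=2, acc = 22 + 2*4 = 30, yield 30.
Step 4: send(9) -> val=9, acc = 30 + 9*4 = 66, yield 66.
Therefore result = 66.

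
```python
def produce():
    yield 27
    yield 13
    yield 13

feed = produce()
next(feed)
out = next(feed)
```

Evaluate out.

Step 1: produce() creates a generator.
Step 2: next(feed) yields 27 (consumed and discarded).
Step 3: next(feed) yields 13, assigned to out.
Therefore out = 13.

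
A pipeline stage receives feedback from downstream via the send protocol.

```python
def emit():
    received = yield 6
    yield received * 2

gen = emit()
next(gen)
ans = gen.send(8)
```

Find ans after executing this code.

Step 1: next(gen) advances to first yield, producing 6.
Step 2: send(8) resumes, received = 8.
Step 3: yield received * 2 = 8 * 2 = 16.
Therefore ans = 16.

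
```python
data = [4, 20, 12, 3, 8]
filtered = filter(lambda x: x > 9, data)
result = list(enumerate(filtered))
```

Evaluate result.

Step 1: Filter [4, 20, 12, 3, 8] for > 9: [20, 12].
Step 2: enumerate re-indexes from 0: [(0, 20), (1, 12)].
Therefore result = [(0, 20), (1, 12)].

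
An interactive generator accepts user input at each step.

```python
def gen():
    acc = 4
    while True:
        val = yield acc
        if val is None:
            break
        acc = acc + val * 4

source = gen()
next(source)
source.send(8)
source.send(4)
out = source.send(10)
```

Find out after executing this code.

Step 1: next() -> yield acc=4.
Step 2: send(8) -> val=8, acc = 4 + 8*4 = 36, yield 36.
Step 3: send(4) -> val=4, acc = 36 + 4*4 = 52, yield 52.
Step 4: send(10) -> val=10, acc = 52 + 10*4 = 92, yield 92.
Therefore out = 92.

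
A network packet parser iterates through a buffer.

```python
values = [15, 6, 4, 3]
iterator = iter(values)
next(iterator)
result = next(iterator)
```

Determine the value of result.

Step 1: Create iterator over [15, 6, 4, 3].
Step 2: next() consumes 15.
Step 3: next() returns 6.
Therefore result = 6.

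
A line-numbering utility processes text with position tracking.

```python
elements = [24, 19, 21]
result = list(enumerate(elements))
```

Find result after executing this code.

Step 1: enumerate pairs each element with its index:
  (0, 24)
  (1, 19)
  (2, 21)
Therefore result = [(0, 24), (1, 19), (2, 21)].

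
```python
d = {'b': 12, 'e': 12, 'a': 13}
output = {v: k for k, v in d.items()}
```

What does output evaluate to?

Step 1: Invert dict (swap keys and values):
  'b': 12 -> 12: 'b'
  'e': 12 -> 12: 'e'
  'a': 13 -> 13: 'a'
Therefore output = {12: 'e', 13: 'a'}.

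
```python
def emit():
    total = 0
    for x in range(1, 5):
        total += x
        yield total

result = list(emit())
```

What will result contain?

Step 1: Generator accumulates running sum:
  x=1: total = 1, yield 1
  x=2: total = 3, yield 3
  x=3: total = 6, yield 6
  x=4: total = 10, yield 10
Therefore result = [1, 3, 6, 10].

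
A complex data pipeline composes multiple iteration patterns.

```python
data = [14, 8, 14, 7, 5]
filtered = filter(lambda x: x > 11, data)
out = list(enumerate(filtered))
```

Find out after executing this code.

Step 1: Filter [14, 8, 14, 7, 5] for > 11: [14, 14].
Step 2: enumerate re-indexes from 0: [(0, 14), (1, 14)].
Therefore out = [(0, 14), (1, 14)].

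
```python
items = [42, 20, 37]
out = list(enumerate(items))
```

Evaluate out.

Step 1: enumerate pairs each element with its index:
  (0, 42)
  (1, 20)
  (2, 37)
Therefore out = [(0, 42), (1, 20), (2, 37)].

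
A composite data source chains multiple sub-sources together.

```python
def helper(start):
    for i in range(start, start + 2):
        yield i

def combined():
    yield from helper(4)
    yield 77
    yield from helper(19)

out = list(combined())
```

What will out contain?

Step 1: combined() delegates to helper(4):
  yield 4
  yield 5
Step 2: yield 77
Step 3: Delegates to helper(19):
  yield 19
  yield 20
Therefore out = [4, 5, 77, 19, 20].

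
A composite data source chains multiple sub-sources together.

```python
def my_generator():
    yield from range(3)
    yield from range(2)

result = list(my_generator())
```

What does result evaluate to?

Step 1: Trace yields in order:
  yield 0
  yield 1
  yield 2
  yield 0
  yield 1
Therefore result = [0, 1, 2, 0, 1].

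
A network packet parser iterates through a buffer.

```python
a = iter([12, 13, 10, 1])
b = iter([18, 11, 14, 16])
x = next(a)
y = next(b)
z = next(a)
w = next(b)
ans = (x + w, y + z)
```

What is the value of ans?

Step 1: a iterates [12, 13, 10, 1], b iterates [18, 11, 14, 16].
Step 2: x = next(a) = 12, y = next(b) = 18.
Step 3: z = next(a) = 13, w = next(b) = 11.
Step 4: ans = (12 + 11, 18 + 13) = (23, 31).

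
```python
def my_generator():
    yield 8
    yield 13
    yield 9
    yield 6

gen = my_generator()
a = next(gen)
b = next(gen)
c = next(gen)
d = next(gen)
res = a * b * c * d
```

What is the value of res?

Step 1: Create generator and consume all values:
  a = next(gen) = 8
  b = next(gen) = 13
  c = next(gen) = 9
  d = next(gen) = 6
Step 2: res = 8 * 13 * 9 * 6 = 5616.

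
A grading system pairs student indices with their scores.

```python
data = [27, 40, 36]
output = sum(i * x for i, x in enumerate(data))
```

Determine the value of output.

Step 1: Compute i * x for each (i, x) in enumerate([27, 40, 36]):
  i=0, x=27: 0*27 = 0
  i=1, x=40: 1*40 = 40
  i=2, x=36: 2*36 = 72
Step 2: sum = 0 + 40 + 72 = 112.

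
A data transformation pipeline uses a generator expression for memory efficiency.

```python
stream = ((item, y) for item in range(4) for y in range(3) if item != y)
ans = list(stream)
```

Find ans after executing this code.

Step 1: Nested generator over range(4) x range(3) where item != y:
  (0, 0): excluded (item == y)
  (0, 1): included
  (0, 2): included
  (1, 0): included
  (1, 1): excluded (item == y)
  (1, 2): included
  (2, 0): included
  (2, 1): included
  (2, 2): excluded (item == y)
  (3, 0): included
  (3, 1): included
  (3, 2): included
Therefore ans = [(0, 1), (0, 2), (1, 0), (1, 2), (2, 0), (2, 1), (3, 0), (3, 1), (3, 2)].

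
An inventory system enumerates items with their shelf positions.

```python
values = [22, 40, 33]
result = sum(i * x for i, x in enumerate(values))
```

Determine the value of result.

Step 1: Compute i * x for each (i, x) in enumerate([22, 40, 33]):
  i=0, x=22: 0*22 = 0
  i=1, x=40: 1*40 = 40
  i=2, x=33: 2*33 = 66
Step 2: sum = 0 + 40 + 66 = 106.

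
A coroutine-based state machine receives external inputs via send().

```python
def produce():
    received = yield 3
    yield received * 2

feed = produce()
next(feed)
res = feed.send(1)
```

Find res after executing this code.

Step 1: next(feed) advances to first yield, producing 3.
Step 2: send(1) resumes, received = 1.
Step 3: yield received * 2 = 1 * 2 = 2.
Therefore res = 2.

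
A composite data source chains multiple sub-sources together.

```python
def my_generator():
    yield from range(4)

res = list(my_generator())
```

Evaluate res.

Step 1: yield from delegates to the iterable, yielding each element.
Step 2: Collected values: [0, 1, 2, 3].
Therefore res = [0, 1, 2, 3].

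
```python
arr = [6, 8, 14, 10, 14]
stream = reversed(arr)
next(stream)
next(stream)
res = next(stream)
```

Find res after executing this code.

Step 1: reversed([6, 8, 14, 10, 14]) gives iterator: [14, 10, 14, 8, 6].
Step 2: First next() = 14, second next() = 10.
Step 3: Third next() = 14.
Therefore res = 14.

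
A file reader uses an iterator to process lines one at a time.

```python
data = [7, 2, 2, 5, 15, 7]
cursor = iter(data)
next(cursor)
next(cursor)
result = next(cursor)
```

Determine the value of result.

Step 1: Create iterator over [7, 2, 2, 5, 15, 7].
Step 2: next() consumes 7.
Step 3: next() consumes 2.
Step 4: next() returns 2.
Therefore result = 2.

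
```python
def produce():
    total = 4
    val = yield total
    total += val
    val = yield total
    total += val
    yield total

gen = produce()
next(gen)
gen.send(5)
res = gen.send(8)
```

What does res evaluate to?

Step 1: next() -> yield total=4.
Step 2: send(5) -> val=5, total = 4+5 = 9, yield 9.
Step 3: send(8) -> val=8, total = 9+8 = 17, yield 17.
Therefore res = 17.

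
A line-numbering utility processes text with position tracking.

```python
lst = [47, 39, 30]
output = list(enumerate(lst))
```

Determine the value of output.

Step 1: enumerate pairs each element with its index:
  (0, 47)
  (1, 39)
  (2, 30)
Therefore output = [(0, 47), (1, 39), (2, 30)].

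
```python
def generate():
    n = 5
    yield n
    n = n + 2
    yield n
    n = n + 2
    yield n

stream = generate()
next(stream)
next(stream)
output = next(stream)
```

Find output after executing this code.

Step 1: Trace through generator execution:
  Yield 1: n starts at 5, yield 5
  Yield 2: n = 5 + 2 = 7, yield 7
  Yield 3: n = 7 + 2 = 9, yield 9
Step 2: First next() gets 5, second next() gets the second value, third next() yields 9.
Therefore output = 9.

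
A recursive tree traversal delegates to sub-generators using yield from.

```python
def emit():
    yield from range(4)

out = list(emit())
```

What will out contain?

Step 1: yield from delegates to the iterable, yielding each element.
Step 2: Collected values: [0, 1, 2, 3].
Therefore out = [0, 1, 2, 3].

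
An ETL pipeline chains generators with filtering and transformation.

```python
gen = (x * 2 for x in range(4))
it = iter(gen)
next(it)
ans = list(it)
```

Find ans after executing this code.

Step 1: Generator produces [0, 2, 4, 6].
Step 2: next(it) consumes first element (0).
Step 3: list(it) collects remaining: [2, 4, 6].
Therefore ans = [2, 4, 6].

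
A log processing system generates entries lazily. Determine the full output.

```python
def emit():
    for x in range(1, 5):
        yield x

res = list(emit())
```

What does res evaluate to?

Step 1: The generator yields each value from range(1, 5).
Step 2: list() consumes all yields: [1, 2, 3, 4].
Therefore res = [1, 2, 3, 4].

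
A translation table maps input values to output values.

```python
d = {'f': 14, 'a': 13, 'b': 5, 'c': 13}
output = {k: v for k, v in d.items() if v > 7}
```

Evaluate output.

Step 1: Filter items where value > 7:
  'f': 14 > 7: kept
  'a': 13 > 7: kept
  'b': 5 <= 7: removed
  'c': 13 > 7: kept
Therefore output = {'f': 14, 'a': 13, 'c': 13}.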